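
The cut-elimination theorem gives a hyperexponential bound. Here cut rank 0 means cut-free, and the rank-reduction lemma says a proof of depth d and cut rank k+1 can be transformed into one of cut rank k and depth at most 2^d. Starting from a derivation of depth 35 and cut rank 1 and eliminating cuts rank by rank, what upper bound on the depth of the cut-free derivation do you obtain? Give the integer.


Each rank reduction sends depth d to at most 2^d; cut rank r needs r reductions.
2_0(35) = 35
2_1(35) = 2^35 = 34359738368
Cut-free depth bound = 34359738368

34359738368


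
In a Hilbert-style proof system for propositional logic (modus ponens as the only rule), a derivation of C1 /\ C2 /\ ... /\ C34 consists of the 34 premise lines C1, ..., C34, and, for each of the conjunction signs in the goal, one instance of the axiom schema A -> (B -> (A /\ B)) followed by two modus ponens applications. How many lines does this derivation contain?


Conjoining 34 premises:
- 34 premise lines
- the goal has 33 conjunction signs; each costs 1 axiom instance + 2 MP = 3 lines: 3 * 33 = 99
Total = 34 + 99 = 133 lines.

133


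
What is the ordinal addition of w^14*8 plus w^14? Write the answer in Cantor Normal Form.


Ordinal addition w^14*8 + w^14:
Both terms have the same exponent 14.
w^e*c + w^e*d = w^e*(c+d).
Result = w^14*(8+1) = w^14*9

w^14*9


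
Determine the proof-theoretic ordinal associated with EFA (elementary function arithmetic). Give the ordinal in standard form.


The proof-theoretic ordinal of EFA (elementary function arithmetic) is a standard result in ordinal analysis.
This ordinal is the supremum of order types of primitive recursive well-orderings
that the theory can prove to be well-ordered.
For EFA (elementary function arithmetic), the proof-theoretic ordinal is omega^3.

omega^3


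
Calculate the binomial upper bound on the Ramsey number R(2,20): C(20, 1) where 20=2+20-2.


R(2,20) <= C(2+20-2, 2-1) = C(20, 1)
C(20, 1) = 20! / (1! * 19!)
= 20

20


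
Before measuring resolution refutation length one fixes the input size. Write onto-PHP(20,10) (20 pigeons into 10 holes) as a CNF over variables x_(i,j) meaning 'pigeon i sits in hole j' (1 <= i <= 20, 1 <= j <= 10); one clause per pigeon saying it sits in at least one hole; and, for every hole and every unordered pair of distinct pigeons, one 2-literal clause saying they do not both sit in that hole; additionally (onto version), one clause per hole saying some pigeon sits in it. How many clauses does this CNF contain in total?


onto-PHP(20,10): 20 pigeons, 10 holes, 20*10 = 200 variables.
- pigeon clauses: one per pigeon -> 20 clauses
- hole clauses: 10 holes * C(20,2) = 10 * 190 -> 1900 clauses
- onto clauses: one per hole -> 10 clauses
Total clauses = 20 + 1900 + 10 = 1930

1930


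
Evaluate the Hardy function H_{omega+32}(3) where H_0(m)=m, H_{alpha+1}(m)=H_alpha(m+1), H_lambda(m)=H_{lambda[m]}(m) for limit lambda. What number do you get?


H_{omega+32}(3):
Unwind the 32 successor steps: H_{omega+32}(3) = H_omega(3+32) = H_omega(35).
H_omega(m) = H_m(m) = m + m = 2m.
Result = 2 * 35 = 70

70


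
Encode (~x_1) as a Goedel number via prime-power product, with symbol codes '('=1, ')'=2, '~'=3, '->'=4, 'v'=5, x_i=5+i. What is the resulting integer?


Formula: (~x_1)
Symbol codes: [1, 3, 6, 2]
Primes: [2, 3, 5, 7]
p_1^1 = 2^1 = 2
p_2^3 = 3^3 = 27
p_3^6 = 5^6 = 15625
p_4^2 = 7^2 = 49
Product = 41343750

41343750


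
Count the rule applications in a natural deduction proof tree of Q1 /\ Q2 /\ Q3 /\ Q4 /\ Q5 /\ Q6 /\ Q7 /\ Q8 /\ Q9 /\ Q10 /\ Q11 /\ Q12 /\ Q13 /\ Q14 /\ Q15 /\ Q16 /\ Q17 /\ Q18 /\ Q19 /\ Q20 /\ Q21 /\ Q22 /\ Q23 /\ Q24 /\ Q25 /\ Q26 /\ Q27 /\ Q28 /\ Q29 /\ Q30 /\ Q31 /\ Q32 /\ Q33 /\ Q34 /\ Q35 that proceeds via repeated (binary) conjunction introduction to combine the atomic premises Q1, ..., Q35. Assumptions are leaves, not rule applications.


The target conjunction has 35 conjuncts, i.e. 34 binary /\ connectives.
Each conjunction-intro joins two pieces, so 35 atoms require 35-1 = 34 applications.
Total inference nodes = 34

34


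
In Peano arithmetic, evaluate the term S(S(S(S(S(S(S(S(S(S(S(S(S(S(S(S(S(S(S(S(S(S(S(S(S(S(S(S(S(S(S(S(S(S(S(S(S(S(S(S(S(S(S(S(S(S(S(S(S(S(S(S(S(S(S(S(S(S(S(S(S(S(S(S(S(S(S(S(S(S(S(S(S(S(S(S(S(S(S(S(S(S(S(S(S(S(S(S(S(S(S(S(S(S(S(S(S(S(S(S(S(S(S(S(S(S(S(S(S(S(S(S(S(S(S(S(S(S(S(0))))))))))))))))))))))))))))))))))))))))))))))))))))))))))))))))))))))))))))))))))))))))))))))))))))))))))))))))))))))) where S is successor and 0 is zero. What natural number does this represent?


Counting successors applied to 0:
119 applications of S to 0 = 119

119


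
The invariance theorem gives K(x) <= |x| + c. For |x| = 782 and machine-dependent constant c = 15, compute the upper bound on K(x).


K(x) <= |x| + c = 782 + 15 = 797

797


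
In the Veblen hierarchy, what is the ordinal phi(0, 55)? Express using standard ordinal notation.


phi(0, 55):
phi(0, beta) = omega^beta by definition.
phi(0, 55) = omega^55

omega^55


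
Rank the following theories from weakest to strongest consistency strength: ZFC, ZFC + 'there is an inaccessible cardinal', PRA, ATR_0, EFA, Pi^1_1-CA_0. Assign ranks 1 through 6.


Ordering by consistency strength:
1. EFA
2. PRA
3. ATR_0
4. Pi^1_1-CA_0
5. ZFC
6. ZFC + 'there is an inaccessible cardinal'


ZFC=5, ZFC + 'there is an inaccessible cardinal'=6, PRA=2, ATR_0=3, EFA=1, Pi^1_1-CA_0=4


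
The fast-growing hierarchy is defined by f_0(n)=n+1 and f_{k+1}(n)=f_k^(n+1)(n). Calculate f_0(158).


f_0(158) = 158 + 1 = 159

159


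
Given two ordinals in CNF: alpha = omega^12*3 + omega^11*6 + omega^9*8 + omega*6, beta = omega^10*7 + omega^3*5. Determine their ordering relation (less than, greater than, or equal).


Compare term by term from highest exponent:
alpha = omega^12*3 + omega^11*6 + omega^9*8 + omega*6
beta = omega^10*7 + omega^3*5
Term 1: alpha has omega^12*3, beta has omega^10*7
Term 2: alpha has omega^11*6, beta has omega^3*5
Term 3: alpha has omega^9*8, beta has omega^0*0
Term 4: alpha has omega^1*6, beta has omega^0*0
Result: alpha > beta

alpha > beta


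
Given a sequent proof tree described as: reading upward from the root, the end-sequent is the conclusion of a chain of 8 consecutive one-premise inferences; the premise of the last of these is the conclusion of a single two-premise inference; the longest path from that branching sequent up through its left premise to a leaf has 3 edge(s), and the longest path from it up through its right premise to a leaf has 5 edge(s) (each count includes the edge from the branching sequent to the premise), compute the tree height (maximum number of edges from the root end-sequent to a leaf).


Longest path through the left premise: 3 edges (measured from the branching sequent)
Longest path through the right premise: 5 edges
Height of the subtree rooted at the branching sequent: max(3, 5) = 5
The branching sequent sits 8 edges above the root (the chain of one-premise inferences), so height = 5 + 8 = 13

13


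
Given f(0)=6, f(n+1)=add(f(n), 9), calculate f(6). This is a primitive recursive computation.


f(0) = 6
f(1) = add(f(0), 9) = add(6, 9) = 15
f(2) = add(f(1), 9) = add(15, 9) = 24
f(3) = add(f(2), 9) = add(24, 9) = 33
f(4) = add(f(3), 9) = add(33, 9) = 42
f(5) = add(f(4), 9) = add(42, 9) = 51
f(6) = add(f(5), 9) = add(51, 9) = 60


60


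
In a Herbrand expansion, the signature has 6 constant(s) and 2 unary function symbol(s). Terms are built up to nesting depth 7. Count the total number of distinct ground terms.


Herbrand terms by depth:
Depth 0: 6 constants
Depth 1: 12 new terms (running total: 18)
Depth 2: 24 new terms (running total: 42)
Depth 3: 48 new terms (running total: 90)
Depth 4: 96 new terms (running total: 186)
Depth 5: 192 new terms (running total: 378)
Depth 6: 384 new terms (running total: 762)
Depth 7: 768 new terms (running total: 1530)
Total distinct ground terms = 1530

1530


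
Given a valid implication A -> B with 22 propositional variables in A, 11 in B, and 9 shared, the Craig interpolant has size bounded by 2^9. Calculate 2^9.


Shared atoms = 9
Craig interpolant size bound = 2^9
= 512

512


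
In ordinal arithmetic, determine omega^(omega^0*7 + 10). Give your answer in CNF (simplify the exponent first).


omega^(omega^0*7 + 10):
omega^0 = 1, so the exponent is 7 + 10 = 17 (finite ordinal addition).
Result = omega^17, already a single CNF term.

omega^17


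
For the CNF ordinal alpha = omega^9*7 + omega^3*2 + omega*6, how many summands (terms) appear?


CNF: omega^9*7 + omega^3*2 + omega*6
Count the summands separated by '+':
  term 1: omega^9*7
  term 2: omega^3*2
  term 3: omega*6
Total terms = 3

3


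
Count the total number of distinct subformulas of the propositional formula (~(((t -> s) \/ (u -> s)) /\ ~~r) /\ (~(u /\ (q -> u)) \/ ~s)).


Formula: (~(((t -> s) \/ (u -> s)) /\ ~~r) /\ (~(u /\ (q -> u)) \/ ~s))
Subformulas found:
  1. r
  2. u
  3. q
  4. s
  5. t
  6. ~r
  7. ~s
  8. ~~r
  9. (t -> s)
  10. (u -> s)
  11. (q -> u)
  12. (u /\ (q -> u))
  13. ~(u /\ (q -> u))
  14. ((t -> s) \/ (u -> s))
  15. (~(u /\ (q -> u)) \/ ~s)
  16. (((t -> s) \/ (u -> s)) /\ ~~r)
  17. ~(((t -> s) \/ (u -> s)) /\ ~~r)
  18. (~(((t -> s) \/ (u -> s)) /\ ~~r) /\ (~(u /\ (q -> u)) \/ ~s))
Total distinct subformulas = 18

18


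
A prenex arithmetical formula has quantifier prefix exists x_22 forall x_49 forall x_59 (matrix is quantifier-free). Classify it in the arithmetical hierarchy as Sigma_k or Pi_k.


Leading quantifier is exists, so the class is Sigma.
Number of quantifier blocks = alternations + 1 = 1 + 1 = 2.
Classification: Sigma_2

Sigma_2


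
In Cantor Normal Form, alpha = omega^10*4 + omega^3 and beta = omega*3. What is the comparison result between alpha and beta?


Compare term by term from highest exponent:
alpha = omega^10*4 + omega^3
beta = omega*3
Term 1: alpha has omega^10*4, beta has omega^1*3
Term 2: alpha has omega^3*1, beta has omega^0*0
Result: alpha > beta

alpha > beta


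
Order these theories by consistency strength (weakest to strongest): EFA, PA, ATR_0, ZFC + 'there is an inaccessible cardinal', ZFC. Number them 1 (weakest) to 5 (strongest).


Ordering by consistency strength:
1. EFA
2. PA
3. ATR_0
4. ZFC
5. ZFC + 'there is an inaccessible cardinal'


EFA=1, PA=2, ATR_0=3, ZFC + 'there is an inaccessible cardinal'=5, ZFC=4


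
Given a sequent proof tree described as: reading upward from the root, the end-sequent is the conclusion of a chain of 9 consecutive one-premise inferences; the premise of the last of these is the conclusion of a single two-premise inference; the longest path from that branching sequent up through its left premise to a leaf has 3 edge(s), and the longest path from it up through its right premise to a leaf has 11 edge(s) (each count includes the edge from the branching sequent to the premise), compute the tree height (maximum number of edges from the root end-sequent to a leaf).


Longest path through the left premise: 3 edges (measured from the branching sequent)
Longest path through the right premise: 11 edges
Height of the subtree rooted at the branching sequent: max(3, 11) = 11
The branching sequent sits 9 edges above the root (the chain of one-premise inferences), so height = 11 + 9 = 20

20


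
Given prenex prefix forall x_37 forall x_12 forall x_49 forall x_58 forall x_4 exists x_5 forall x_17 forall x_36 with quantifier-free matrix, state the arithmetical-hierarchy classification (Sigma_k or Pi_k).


Leading quantifier is forall, so the class is Pi.
Number of quantifier blocks = alternations + 1 = 2 + 1 = 3.
Classification: Pi_3

Pi_3


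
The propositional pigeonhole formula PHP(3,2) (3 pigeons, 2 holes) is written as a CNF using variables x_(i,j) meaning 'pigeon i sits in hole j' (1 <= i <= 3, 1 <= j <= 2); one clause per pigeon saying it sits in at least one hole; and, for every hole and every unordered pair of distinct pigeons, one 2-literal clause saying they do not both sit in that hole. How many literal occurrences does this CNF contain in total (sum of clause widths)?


PHP(3,2): 3 pigeons, 2 holes, 3*2 = 6 variables.
- pigeon clauses: one per pigeon -> 3 clauses of width 2 -> 6 literals
- hole clauses: 2 holes * C(3,2) = 2 * 3 -> 6 clauses of width 2 -> 12 literals
Total literal occurrences = 6 + 12 = 18

18


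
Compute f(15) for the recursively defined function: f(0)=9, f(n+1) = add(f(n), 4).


f(0) = 9
f(1) = add(f(0), 4) = add(9, 4) = 13
f(2) = add(f(1), 4) = add(13, 4) = 17
f(3) = add(f(2), 4) = add(17, 4) = 21
f(4) = add(f(3), 4) = add(21, 4) = 25
f(5) = add(f(4), 4) = add(25, 4) = 29
f(6) = add(f(5), 4) = add(29, 4) = 33
f(7) = add(f(6), 4) = add(33, 4) = 37
f(8) = add(f(7), 4) = add(37, 4) = 41
f(9) = add(f(8), 4) = add(41, 4) = 45
f(10) = add(f(9), 4) = add(45, 4) = 49
f(11) = add(f(10), 4) = add(49, 4) = 53
f(12) = add(f(11), 4) = add(53, 4) = 57
f(13) = add(f(12), 4) = add(57, 4) = 61
f(14) = add(f(13), 4) = add(61, 4) = 65
f(15) = add(f(14), 4) = add(65, 4) = 69


69


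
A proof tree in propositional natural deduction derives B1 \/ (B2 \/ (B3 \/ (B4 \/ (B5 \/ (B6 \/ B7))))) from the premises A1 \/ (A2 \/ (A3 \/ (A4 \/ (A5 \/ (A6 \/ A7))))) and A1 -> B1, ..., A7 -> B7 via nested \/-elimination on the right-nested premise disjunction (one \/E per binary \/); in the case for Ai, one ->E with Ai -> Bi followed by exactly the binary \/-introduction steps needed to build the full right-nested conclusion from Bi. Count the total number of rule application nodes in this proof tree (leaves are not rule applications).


Constructive dilemma with 7 branches, all disjunctions right-nested:
- \/E: the premise has 6 binary \/, each eliminated once: 6 nodes.
- ->E: one per case (Ai with Ai -> Bi gives Bi): 7 nodes.
- \/I: in case i < n, Bi needs 1 step to form Bi \/ (B(i+1) \/ ...) and then i-1 steps to prepend B(i-1), ..., B1, i.e. i steps; in case i = n, B7 needs 6 prepend steps.
  \/I total = (1 + 2 + ... + 6) + 6 = 21 + 6 = 27 nodes.
Total = 6 + 7 + 27 = 40

40


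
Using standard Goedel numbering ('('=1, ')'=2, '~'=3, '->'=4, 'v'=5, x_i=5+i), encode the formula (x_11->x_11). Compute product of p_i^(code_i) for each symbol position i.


Formula: (x_11->x_11)
Symbol codes: [1, 16, 4, 16, 2]
Primes: [2, 3, 5, 7, 11]
p_1^1 = 2^1 = 2
p_2^16 = 3^16 = 43046721
p_3^4 = 5^4 = 625
p_4^16 = 7^16 = 33232930569601
p_5^2 = 11^2 = 121
Product = 216373514399100280908551250

216373514399100280908551250


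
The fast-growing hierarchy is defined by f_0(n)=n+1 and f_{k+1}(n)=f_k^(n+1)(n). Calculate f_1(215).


f_1(215) = f_0^216(215)
f_0 adds 1 each time, applied 216 times.
f_1(215) = 215 + 216 = 431

431


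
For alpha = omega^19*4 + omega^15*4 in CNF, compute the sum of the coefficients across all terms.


CNF: omega^19*4 + omega^15*4
Coefficients: 4 + 4 = 8

8


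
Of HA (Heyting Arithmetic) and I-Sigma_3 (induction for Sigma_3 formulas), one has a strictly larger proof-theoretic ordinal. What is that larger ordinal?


Proof-theoretic ordinal of HA (Heyting Arithmetic): epsilon_0
Proof-theoretic ordinal of I-Sigma_3 (induction for Sigma_3 formulas): omega^(omega^(omega^omega))
Comparing: omega^(omega^(omega^omega)) < epsilon_0.
The larger ordinal is epsilon_0 (from HA (Heyting Arithmetic)).

epsilon_0


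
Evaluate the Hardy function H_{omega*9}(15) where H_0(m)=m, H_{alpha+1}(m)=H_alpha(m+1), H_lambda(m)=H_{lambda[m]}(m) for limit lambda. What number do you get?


H_{omega*9}(15):
For the Hardy hierarchy, H_{omega*k}(n) = 2^k * n.
2^9 = 512.
512 * 15 = 7680

7680


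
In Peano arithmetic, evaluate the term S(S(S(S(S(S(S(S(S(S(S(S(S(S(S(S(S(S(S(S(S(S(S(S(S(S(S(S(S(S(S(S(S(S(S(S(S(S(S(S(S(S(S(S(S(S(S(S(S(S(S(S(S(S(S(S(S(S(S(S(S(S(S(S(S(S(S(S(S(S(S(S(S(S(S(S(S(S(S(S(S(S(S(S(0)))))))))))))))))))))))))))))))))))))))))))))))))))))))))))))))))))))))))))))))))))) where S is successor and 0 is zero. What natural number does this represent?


Counting successors applied to 0:
84 applications of S to 0 = 84

84


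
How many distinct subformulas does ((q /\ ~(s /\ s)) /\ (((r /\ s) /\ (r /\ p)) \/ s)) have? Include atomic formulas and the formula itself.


Formula: ((q /\ ~(s /\ s)) /\ (((r /\ s) /\ (r /\ p)) \/ s))
Subformulas found:
  1. q
  2. s
  3. r
  4. p
  5. (r /\ s)
  6. (r /\ p)
  7. (s /\ s)
  8. ~(s /\ s)
  9. (q /\ ~(s /\ s))
  10. ((r /\ s) /\ (r /\ p))
  11. (((r /\ s) /\ (r /\ p)) \/ s)
  12. ((q /\ ~(s /\ s)) /\ (((r /\ s) /\ (r /\ p)) \/ s))
Total distinct subformulas = 12

12


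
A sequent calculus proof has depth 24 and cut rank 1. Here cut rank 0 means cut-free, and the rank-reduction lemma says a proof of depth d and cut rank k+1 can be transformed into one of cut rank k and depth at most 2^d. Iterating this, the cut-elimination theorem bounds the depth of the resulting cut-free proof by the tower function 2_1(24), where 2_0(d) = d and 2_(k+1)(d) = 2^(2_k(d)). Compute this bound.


Each rank reduction sends depth d to at most 2^d; cut rank r needs r reductions.
2_0(24) = 24
2_1(24) = 2^24 = 16777216
Cut-free depth bound = 16777216

16777216


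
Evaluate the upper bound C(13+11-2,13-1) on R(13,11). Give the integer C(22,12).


R(13,11) <= C(13+11-2, 13-1) = C(22, 12)
C(22, 12) = 22! / (12! * 10!)
= 646646

646646


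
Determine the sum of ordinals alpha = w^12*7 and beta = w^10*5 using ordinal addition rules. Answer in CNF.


Ordinal addition w^12*7 + w^10*5:
Leading exponent of alpha (12) > leading exponent of beta (10).
Since alpha's term has higher exponent than beta's leading term,
the sum is simply alpha followed by beta.
Result = w^12*7 + w^10*5

w^12*7 + w^10*5


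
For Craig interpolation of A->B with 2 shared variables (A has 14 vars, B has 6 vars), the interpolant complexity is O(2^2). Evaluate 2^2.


Shared atoms = 2
Craig interpolant size bound = 2^2
= 4

4


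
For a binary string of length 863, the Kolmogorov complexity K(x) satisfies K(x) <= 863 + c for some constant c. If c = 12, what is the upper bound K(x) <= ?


K(x) <= |x| + c = 863 + 12 = 875

875


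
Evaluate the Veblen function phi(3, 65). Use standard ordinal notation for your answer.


phi(3, 65):
phi(3, beta) = eta_beta (the beta-th eta number, fixed point of zeta).
phi(3, 65) = eta_65

eta_65


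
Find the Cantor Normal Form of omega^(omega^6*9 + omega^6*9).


omega^(omega^6*9 + omega^6*9):
Both terms of the exponent have the same exponent 6, so they merge: omega^6*9 + omega^6*9 = omega^6*(9+9) = omega^6*18.
omega raised to a CNF ordinal is a single CNF term: Result = omega^(omega^6*18)

omega^(omega^6*18)


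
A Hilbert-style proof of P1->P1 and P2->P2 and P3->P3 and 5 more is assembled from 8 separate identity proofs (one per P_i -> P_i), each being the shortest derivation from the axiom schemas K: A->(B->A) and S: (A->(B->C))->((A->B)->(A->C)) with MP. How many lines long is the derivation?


The shortest proof of A->A from K and S in the Hilbert calculus has exactly 5 lines:
(1) K instance A->((A->A)->A), (2) S instance, (3) MP on 1,2, (4) K instance A->(A->A), (5) MP on 3,4.
For 8 independent identities: 8 * 5 = 40 lines total.

40


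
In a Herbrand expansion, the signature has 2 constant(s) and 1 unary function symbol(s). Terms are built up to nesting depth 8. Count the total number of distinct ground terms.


Herbrand terms by depth:
Depth 0: 2 constants
Depth 1: 2 new terms (running total: 4)
Depth 2: 2 new terms (running total: 6)
Depth 3: 2 new terms (running total: 8)
Depth 4: 2 new terms (running total: 10)
Depth 5: 2 new terms (running total: 12)
Depth 6: 2 new terms (running total: 14)
Depth 7: 2 new terms (running total: 16)
Depth 8: 2 new terms (running total: 18)
Total distinct ground terms = 18

18


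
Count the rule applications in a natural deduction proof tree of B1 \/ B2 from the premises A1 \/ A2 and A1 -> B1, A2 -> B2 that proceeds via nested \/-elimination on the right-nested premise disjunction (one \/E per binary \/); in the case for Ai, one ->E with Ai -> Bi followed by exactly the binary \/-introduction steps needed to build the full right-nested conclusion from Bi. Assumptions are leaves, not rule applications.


Constructive dilemma with 2 branches, all disjunctions right-nested:
- \/E: the premise has 1 binary \/, each eliminated once: 1 nodes.
- ->E: one per case (Ai with Ai -> Bi gives Bi): 2 nodes.
- \/I: in case i < n, Bi needs 1 step to form Bi \/ (B(i+1) \/ ...) and then i-1 steps to prepend B(i-1), ..., B1, i.e. i steps; in case i = n, B2 needs 1 prepend steps.
  \/I total = (1 + 2 + ... + 1) + 1 = 1 + 1 = 2 nodes.
Total = 1 + 2 + 2 = 5

5


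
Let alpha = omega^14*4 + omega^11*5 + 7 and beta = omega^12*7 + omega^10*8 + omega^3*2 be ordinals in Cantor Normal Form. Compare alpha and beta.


Compare term by term from highest exponent:
alpha = omega^14*4 + omega^11*5 + 7
beta = omega^12*7 + omega^10*8 + omega^3*2
Term 1: alpha has omega^14*4, beta has omega^12*7
Term 2: alpha has omega^11*5, beta has omega^10*8
Term 3: alpha has omega^0*7, beta has omega^3*2
Result: alpha > beta

alpha > beta


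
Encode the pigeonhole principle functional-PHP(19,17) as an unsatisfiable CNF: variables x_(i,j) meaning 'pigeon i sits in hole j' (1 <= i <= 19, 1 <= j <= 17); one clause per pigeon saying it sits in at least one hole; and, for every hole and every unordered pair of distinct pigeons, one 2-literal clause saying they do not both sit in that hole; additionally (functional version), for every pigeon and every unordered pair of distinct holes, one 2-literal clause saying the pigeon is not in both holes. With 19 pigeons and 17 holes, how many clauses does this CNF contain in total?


functional-PHP(19,17): 19 pigeons, 17 holes, 19*17 = 323 variables.
- pigeon clauses: one per pigeon -> 19 clauses
- hole clauses: 17 holes * C(19,2) = 17 * 171 -> 2907 clauses
- functional clauses: 19 pigeons * C(17,2) = 19 * 136 -> 2584 clauses
Total clauses = 19 + 2907 + 2584 = 5510

5510


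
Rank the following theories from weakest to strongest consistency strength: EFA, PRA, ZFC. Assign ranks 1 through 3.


Ordering by consistency strength:
1. EFA
2. PRA
3. ZFC


EFA=1, PRA=2, ZFC=3


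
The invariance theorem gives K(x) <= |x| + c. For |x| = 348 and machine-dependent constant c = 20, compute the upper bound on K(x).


K(x) <= |x| + c = 348 + 20 = 368

368


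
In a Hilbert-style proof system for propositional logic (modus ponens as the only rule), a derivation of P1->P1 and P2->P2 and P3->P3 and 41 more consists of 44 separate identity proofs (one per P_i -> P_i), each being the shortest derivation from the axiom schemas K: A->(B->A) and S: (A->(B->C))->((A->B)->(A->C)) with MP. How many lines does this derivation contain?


The shortest proof of A->A from K and S in the Hilbert calculus has exactly 5 lines:
(1) K instance A->((A->A)->A), (2) S instance, (3) MP on 1,2, (4) K instance A->(A->A), (5) MP on 3,4.
For 44 independent identities: 44 * 5 = 220 lines total.

220


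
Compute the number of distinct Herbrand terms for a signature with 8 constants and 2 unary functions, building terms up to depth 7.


Herbrand terms by depth:
Depth 0: 8 constants
Depth 1: 16 new terms (running total: 24)
Depth 2: 32 new terms (running total: 56)
Depth 3: 64 new terms (running total: 120)
Depth 4: 128 new terms (running total: 248)
Depth 5: 256 new terms (running total: 504)
Depth 6: 512 new terms (running total: 1016)
Depth 7: 1024 new terms (running total: 2040)
Total distinct ground terms = 2040

2040


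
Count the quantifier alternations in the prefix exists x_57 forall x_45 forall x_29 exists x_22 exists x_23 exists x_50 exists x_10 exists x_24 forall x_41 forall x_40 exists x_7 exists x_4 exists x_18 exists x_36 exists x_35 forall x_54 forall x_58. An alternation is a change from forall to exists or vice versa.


Walk the prefix and count type changes:
  position 1: exists -> forall <-- alternation
  position 2: forall -> forall
  position 3: forall -> exists <-- alternation
  position 4: exists -> exists
  position 5: exists -> exists
  position 6: exists -> exists
  position 7: exists -> exists
  position 8: exists -> forall <-- alternation
  position 9: forall -> forall
  position 10: forall -> exists <-- alternation
  position 11: exists -> exists
  position 12: exists -> exists
  position 13: exists -> exists
  position 14: exists -> exists
  position 15: exists -> forall <-- alternation
  position 16: forall -> forall
Total alternations = 5

5


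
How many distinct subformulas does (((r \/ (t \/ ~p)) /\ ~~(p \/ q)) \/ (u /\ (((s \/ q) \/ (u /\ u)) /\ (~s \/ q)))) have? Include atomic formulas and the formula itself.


Formula: (((r \/ (t \/ ~p)) /\ ~~(p \/ q)) \/ (u /\ (((s \/ q) \/ (u /\ u)) /\ (~s \/ q))))
Subformulas found:
  1. r
  2. q
  3. u
  4. s
  5. t
  6. p
  7. ~p
  8. ~s
  9. (u /\ u)
  10. (s \/ q)
  11. (p \/ q)
  12. ~(p \/ q)
  13. (t \/ ~p)
  14. (~s \/ q)
  15. ~~(p \/ q)
  16. (r \/ (t \/ ~p))
  17. ((s \/ q) \/ (u /\ u))
  18. ((r \/ (t \/ ~p)) /\ ~~(p \/ q))
  19. (((s \/ q) \/ (u /\ u)) /\ (~s \/ q))
  20. (u /\ (((s \/ q) \/ (u /\ u)) /\ (~s \/ q)))
  21. (((r \/ (t \/ ~p)) /\ ~~(p \/ q)) \/ (u /\ (((s \/ q) \/ (u /\ u)) /\ (~s \/ q))))
Total distinct subformulas = 21

21


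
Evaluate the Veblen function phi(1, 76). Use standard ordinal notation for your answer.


phi(1, 76):
phi(1, beta) = epsilon_beta (the beta-th epsilon number).
phi(1, 76) = epsilon_76

epsilon_76


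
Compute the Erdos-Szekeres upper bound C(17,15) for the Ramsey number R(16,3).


R(16,3) <= C(16+3-2, 16-1) = C(17, 15)
C(17, 15) = 17! / (15! * 2!)
= 136

136


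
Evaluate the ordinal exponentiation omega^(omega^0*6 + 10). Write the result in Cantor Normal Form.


omega^(omega^0*6 + 10):
omega^0 = 1, so the exponent is 6 + 10 = 16 (finite ordinal addition).
Result = omega^16, already a single CNF term.

omega^16


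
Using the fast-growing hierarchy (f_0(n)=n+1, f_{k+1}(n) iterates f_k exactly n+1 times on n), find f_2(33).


f_2(33) = f_1^34(33)
f_1(m) = 2m + 1.
Iterating: f_1^k(n) = 2^k*(n+1) - 1.
f_2(33) = 2^34*(33+1) - 1 = 17179869184*34 - 1 = 584115552255

584115552255


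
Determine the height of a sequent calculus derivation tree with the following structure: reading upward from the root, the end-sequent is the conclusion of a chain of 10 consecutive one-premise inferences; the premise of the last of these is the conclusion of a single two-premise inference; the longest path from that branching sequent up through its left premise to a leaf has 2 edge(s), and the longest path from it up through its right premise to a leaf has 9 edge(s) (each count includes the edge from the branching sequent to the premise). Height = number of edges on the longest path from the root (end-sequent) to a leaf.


Longest path through the left premise: 2 edges (measured from the branching sequent)
Longest path through the right premise: 9 edges
Height of the subtree rooted at the branching sequent: max(2, 9) = 9
The branching sequent sits 10 edges above the root (the chain of one-premise inferences), so height = 9 + 10 = 19

19


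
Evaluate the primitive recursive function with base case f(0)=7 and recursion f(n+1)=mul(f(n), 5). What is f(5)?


f(0) = 7
f(1) = mul(f(0), 5) = mul(7, 5) = 35
f(2) = mul(f(1), 5) = mul(35, 5) = 175
f(3) = mul(f(2), 5) = mul(175, 5) = 875
f(4) = mul(f(3), 5) = mul(875, 5) = 4375
f(5) = mul(f(4), 5) = mul(4375, 5) = 21875


21875


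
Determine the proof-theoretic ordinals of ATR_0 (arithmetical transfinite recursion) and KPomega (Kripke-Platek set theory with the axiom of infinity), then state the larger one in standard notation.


Proof-theoretic ordinal of ATR_0 (arithmetical transfinite recursion): Gamma_0
Proof-theoretic ordinal of KPomega (Kripke-Platek set theory with the axiom of infinity): psi_0(epsilon_{Omega+1})
Comparing: Gamma_0 < psi_0(epsilon_{Omega+1}).
The larger ordinal is psi_0(epsilon_{Omega+1}) (from KPomega (Kripke-Platek set theory with the axiom of infinity)).

psi_0(epsilon_{Omega+1})


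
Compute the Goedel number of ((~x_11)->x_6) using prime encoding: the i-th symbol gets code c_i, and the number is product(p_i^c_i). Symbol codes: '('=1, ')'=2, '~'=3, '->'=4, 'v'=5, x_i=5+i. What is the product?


Formula: ((~x_11)->x_6)
Symbol codes: [1, 1, 3, 16, 2, 4, 11, 2]
Primes: [2, 3, 5, 7, 11, 13, 17, 19]
p_1^1 = 2^1 = 2
p_2^1 = 3^1 = 3
p_3^3 = 5^3 = 125
p_4^16 = 7^16 = 33232930569601
p_5^2 = 11^2 = 121
p_6^4 = 13^4 = 28561
p_7^11 = 17^11 = 34271896307633
p_8^2 = 19^2 = 361
Product = 1065697679757245807030251130135813064750

1065697679757245807030251130135813064750


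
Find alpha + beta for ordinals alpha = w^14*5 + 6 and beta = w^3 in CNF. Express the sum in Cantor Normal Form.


Ordinal addition (w^14*5 + 6) + w^3:
alpha's leading term has exponent 14 > beta's exponent 3, so it survives.
alpha's tail term has exponent 0 < beta's exponent 3, so it is absorbed by beta.
In ordinal addition, any term followed by a strictly larger-exponent term is absorbed.
Result = w^14*5 + w^3

w^14*5 + w^3


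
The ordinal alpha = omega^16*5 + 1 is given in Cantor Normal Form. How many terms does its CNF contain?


CNF: omega^16*5 + 1
Count the summands separated by '+':
  term 1: omega^16*5
  term 2: 1
Total terms = 2

2


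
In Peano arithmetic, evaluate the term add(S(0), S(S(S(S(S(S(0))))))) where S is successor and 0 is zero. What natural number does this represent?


add(S^1(0), S^6(0)):
S^1(0) = 1
S^6(0) = 6
1 + 6 = 7

7


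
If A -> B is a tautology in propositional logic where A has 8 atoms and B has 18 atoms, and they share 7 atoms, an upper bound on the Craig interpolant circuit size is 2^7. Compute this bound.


Shared atoms = 7
Craig interpolant size bound = 2^7
= 128

128


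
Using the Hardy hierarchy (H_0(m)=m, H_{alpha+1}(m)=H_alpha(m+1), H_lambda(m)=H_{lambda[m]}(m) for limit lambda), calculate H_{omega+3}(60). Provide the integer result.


H_{omega+3}(60):
Unwind the 3 successor steps: H_{omega+3}(60) = H_omega(60+3) = H_omega(63).
H_omega(m) = H_m(m) = m + m = 2m.
Result = 2 * 63 = 126

126


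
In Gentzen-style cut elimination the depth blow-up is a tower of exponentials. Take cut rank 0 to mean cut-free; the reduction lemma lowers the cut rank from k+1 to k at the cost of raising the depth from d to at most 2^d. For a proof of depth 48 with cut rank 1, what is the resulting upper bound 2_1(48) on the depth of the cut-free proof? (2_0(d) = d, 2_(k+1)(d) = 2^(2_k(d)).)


Each rank reduction sends depth d to at most 2^d; cut rank r needs r reductions.
2_0(48) = 48
2_1(48) = 2^48 = 281474976710656
Cut-free depth bound = 281474976710656

281474976710656


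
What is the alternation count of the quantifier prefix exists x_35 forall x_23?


Walk the prefix and count type changes:
  position 1: exists -> forall <-- alternation
Total alternations = 1

1


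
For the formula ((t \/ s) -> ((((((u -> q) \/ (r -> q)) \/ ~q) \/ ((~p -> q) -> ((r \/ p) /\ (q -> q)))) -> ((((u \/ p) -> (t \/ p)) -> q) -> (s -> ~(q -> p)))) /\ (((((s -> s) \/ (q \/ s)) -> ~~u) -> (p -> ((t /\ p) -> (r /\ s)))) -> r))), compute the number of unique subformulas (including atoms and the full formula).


Formula: ((t \/ s) -> ((((((u -> q) \/ (r -> q)) \/ ~q) \/ ((~p -> q) -> ((r \/ p) /\ (q -> q)))) -> ((((u \/ p) -> (t \/ p)) -> q) -> (s -> ~(q -> p)))) /\ (((((s -> s) \/ (q \/ s)) -> ~~u) -> (p -> ((t /\ p) -> (r /\ s)))) -> r)))
Subformulas found:
  1. r
  2. p
  3. q
  4. u
  5. s
  6. t
  7. ~p
  8. ~u
  9. ~q
  10. ~~u
  11. (r -> q)
  12. (u -> q)
  13. (q -> p)
  14. (t /\ p)
  15. (r /\ s)
  16. (q -> q)
  17. (t \/ p)
  18. (t \/ s)
  19. (q \/ s)
  20. (r \/ p)
  21. (u \/ p)
  22. (s -> s)
  23. ~(q -> p)
  24. (~p -> q)
  25. (s -> ~(q -> p))
  26. ((s -> s) \/ (q \/ s))
  27. ((u \/ p) -> (t \/ p))
  28. ((u -> q) \/ (r -> q))
  29. ((t /\ p) -> (r /\ s))
  30. ((r \/ p) /\ (q -> q))
  31. (((u \/ p) -> (t \/ p)) -> q)
  32. (p -> ((t /\ p) -> (r /\ s)))
  33. (((u -> q) \/ (r -> q)) \/ ~q)
  34. (((s -> s) \/ (q \/ s)) -> ~~u)
  35. ((~p -> q) -> ((r \/ p) /\ (q -> q)))
  36. ((((u \/ p) -> (t \/ p)) -> q) -> (s -> ~(q -> p)))
  37. ((((s -> s) \/ (q \/ s)) -> ~~u) -> (p -> ((t /\ p) -> (r /\ s))))
  38. ((((u -> q) \/ (r -> q)) \/ ~q) \/ ((~p -> q) -> ((r \/ p) /\ (q -> q))))
  39. (((((s -> s) \/ (q \/ s)) -> ~~u) -> (p -> ((t /\ p) -> (r /\ s)))) -> r)
  40. (((((u -> q) \/ (r -> q)) \/ ~q) \/ ((~p -> q) -> ((r \/ p) /\ (q -> q)))) -> ((((u \/ p) -> (t \/ p)) -> q) -> (s -> ~(q -> p))))
  41. ((((((u -> q) \/ (r -> q)) \/ ~q) \/ ((~p -> q) -> ((r \/ p) /\ (q -> q)))) -> ((((u \/ p) -> (t \/ p)) -> q) -> (s -> ~(q -> p)))) /\ (((((s -> s) \/ (q \/ s)) -> ~~u) -> (p -> ((t /\ p) -> (r /\ s)))) -> r))
  42. ((t \/ s) -> ((((((u -> q) \/ (r -> q)) \/ ~q) \/ ((~p -> q) -> ((r \/ p) /\ (q -> q)))) -> ((((u \/ p) -> (t \/ p)) -> q) -> (s -> ~(q -> p)))) /\ (((((s -> s) \/ (q \/ s)) -> ~~u) -> (p -> ((t /\ p) -> (r /\ s)))) -> r)))
Total distinct subformulas = 42

42


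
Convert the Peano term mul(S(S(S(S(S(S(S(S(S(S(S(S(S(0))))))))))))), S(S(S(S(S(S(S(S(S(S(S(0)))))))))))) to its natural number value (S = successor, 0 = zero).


mul(S^13(0), S^11(0)):
S^13(0) = 13
S^11(0) = 11
13 * 11 = 143

143


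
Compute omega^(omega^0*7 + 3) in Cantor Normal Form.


omega^(omega^0*7 + 3):
omega^0 = 1, so the exponent is 7 + 3 = 10 (finite ordinal addition).
Result = omega^10, already a single CNF term.

omega^10


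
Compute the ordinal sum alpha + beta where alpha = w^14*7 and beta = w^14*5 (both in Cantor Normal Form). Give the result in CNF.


Ordinal addition w^14*7 + w^14*5:
Both terms have the same exponent 14.
w^e*c + w^e*d = w^e*(c+d).
Result = w^14*(7+5) = w^14*12

w^14*12


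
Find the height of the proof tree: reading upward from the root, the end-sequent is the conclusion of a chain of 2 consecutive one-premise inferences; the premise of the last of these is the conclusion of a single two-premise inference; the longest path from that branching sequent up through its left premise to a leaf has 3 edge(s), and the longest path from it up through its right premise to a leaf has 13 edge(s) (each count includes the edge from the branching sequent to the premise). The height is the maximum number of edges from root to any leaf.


Longest path through the left premise: 3 edges (measured from the branching sequent)
Longest path through the right premise: 13 edges
Height of the subtree rooted at the branching sequent: max(3, 13) = 13
The branching sequent sits 2 edges above the root (the chain of one-premise inferences), so height = 13 + 2 = 15

15


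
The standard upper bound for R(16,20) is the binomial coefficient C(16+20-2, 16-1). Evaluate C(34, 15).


R(16,20) <= C(16+20-2, 16-1) = C(34, 15)
C(34, 15) = 34! / (15! * 19!)
= 1855967520

1855967520


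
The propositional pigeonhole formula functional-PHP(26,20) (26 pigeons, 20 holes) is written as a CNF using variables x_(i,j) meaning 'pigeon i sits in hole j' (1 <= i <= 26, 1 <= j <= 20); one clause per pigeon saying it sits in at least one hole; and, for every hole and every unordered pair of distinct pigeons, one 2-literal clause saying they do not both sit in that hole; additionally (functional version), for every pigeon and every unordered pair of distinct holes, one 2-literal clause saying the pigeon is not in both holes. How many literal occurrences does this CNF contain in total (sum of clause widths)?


functional-PHP(26,20): 26 pigeons, 20 holes, 26*20 = 520 variables.
- pigeon clauses: one per pigeon -> 26 clauses of width 20 -> 520 literals
- hole clauses: 20 holes * C(26,2) = 20 * 325 -> 6500 clauses of width 2 -> 13000 literals
- functional clauses: 26 pigeons * C(20,2) = 26 * 190 -> 4940 clauses of width 2 -> 9880 literals
Total literal occurrences = 520 + 13000 + 9880 = 23400

23400


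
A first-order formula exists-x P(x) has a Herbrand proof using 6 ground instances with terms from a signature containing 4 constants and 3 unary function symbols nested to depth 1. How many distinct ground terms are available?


Herbrand terms by depth:
Depth 0: 4 constants
Depth 1: 12 new terms (running total: 16)
Total distinct ground terms = 16

16


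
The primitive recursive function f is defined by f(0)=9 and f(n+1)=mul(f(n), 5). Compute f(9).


f(0) = 9
f(1) = mul(f(0), 5) = mul(9, 5) = 45
f(2) = mul(f(1), 5) = mul(45, 5) = 225
f(3) = mul(f(2), 5) = mul(225, 5) = 1125
f(4) = mul(f(3), 5) = mul(1125, 5) = 5625
f(5) = mul(f(4), 5) = mul(5625, 5) = 28125
f(6) = mul(f(5), 5) = mul(28125, 5) = 140625
f(7) = mul(f(6), 5) = mul(140625, 5) = 703125
f(8) = mul(f(7), 5) = mul(703125, 5) = 3515625
f(9) = mul(f(8), 5) = mul(3515625, 5) = 17578125


17578125


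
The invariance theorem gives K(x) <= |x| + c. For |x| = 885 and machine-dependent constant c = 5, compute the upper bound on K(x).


K(x) <= |x| + c = 885 + 5 = 890

890


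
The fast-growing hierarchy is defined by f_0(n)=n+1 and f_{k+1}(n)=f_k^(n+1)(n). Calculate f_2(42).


f_2(42) = f_1^43(42)
f_1(m) = 2m + 1.
Iterating: f_1^k(n) = 2^k*(n+1) - 1.
f_2(42) = 2^43*(42+1) - 1 = 8796093022208*43 - 1 = 378231999954943

378231999954943


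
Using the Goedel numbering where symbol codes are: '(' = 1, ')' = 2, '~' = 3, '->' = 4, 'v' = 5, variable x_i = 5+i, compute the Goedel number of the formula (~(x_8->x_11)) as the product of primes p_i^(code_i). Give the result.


Formula: (~(x_8->x_11))
Symbol codes: [1, 3, 1, 13, 4, 16, 2, 2]
Primes: [2, 3, 5, 7, 11, 13, 17, 19]
p_1^1 = 2^1 = 2
p_2^3 = 3^3 = 27
p_3^1 = 5^1 = 5
p_4^13 = 7^13 = 96889010407
p_5^4 = 11^4 = 14641
p_6^16 = 13^16 = 665416609183179841
p_7^2 = 17^2 = 289
p_8^2 = 19^2 = 361
Product = 26589349130450944375631993513727742238610

26589349130450944375631993513727742238610


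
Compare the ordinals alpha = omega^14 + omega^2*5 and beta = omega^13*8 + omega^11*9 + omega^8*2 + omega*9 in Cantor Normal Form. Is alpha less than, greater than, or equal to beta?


Compare term by term from highest exponent:
alpha = omega^14 + omega^2*5
beta = omega^13*8 + omega^11*9 + omega^8*2 + omega*9
Term 1: alpha has omega^14*1, beta has omega^13*8
Term 2: alpha has omega^2*5, beta has omega^11*9
Term 3: alpha has omega^0*0, beta has omega^8*2
Term 4: alpha has omega^0*0, beta has omega^1*9
Result: alpha > beta

alpha > beta


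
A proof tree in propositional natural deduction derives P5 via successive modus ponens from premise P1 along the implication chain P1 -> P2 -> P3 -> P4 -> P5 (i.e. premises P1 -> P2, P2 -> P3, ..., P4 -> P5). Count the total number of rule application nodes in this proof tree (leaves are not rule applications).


We have a chain: P1 -> P2 -> P3 -> P4 -> P5.
Each modus ponens application produces the next variable.
The chain has 5 propositions, so 5-1 = 4 modus ponens steps.
Total inference nodes = 4

4


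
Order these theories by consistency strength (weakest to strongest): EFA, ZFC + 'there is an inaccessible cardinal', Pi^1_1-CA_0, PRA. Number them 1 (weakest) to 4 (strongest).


Ordering by consistency strength:
1. EFA
2. PRA
3. Pi^1_1-CA_0
4. ZFC + 'there is an inaccessible cardinal'


EFA=1, ZFC + 'there is an inaccessible cardinal'=4, Pi^1_1-CA_0=3, PRA=2


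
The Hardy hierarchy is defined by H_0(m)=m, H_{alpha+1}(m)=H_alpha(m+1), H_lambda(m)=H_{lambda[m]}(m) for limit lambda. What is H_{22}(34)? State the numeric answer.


H_22(34):
For finite ordinals k, H_k(n) = n + k (each successor step adds 1).
H_22(34) = 34 + 22 = 56

56


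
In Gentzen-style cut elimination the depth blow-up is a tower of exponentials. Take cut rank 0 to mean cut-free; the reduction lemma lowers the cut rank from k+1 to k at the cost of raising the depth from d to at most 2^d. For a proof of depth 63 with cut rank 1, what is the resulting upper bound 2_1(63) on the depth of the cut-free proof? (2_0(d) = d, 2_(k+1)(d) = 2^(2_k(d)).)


Each rank reduction sends depth d to at most 2^d; cut rank r needs r reductions.
2_0(63) = 63
2_1(63) = 2^63 = 9223372036854775808
Cut-free depth bound = 9223372036854775808

9223372036854775808
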